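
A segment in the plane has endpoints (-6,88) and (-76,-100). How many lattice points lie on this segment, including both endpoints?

The number of lattice points on a segment between lattice points is gcd(|Δx|,|Δy|) + 1 = gcd(70,188) + 1 = 2 + 1 = 3.

3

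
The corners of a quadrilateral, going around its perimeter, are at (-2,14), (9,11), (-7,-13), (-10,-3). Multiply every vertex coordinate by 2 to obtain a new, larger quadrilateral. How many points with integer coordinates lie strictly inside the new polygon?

876

The shoelace formula gives twice the area as |[(-2)·11 − 9·14] + [9·(-13) − (-7)·11] + [(-7)·(-3) − (-10)·(-13)] + [(-10)·14 − (-2)·(-3)]| = 443, so the area is 221.5.
Along each edge there are gcd(|Δx|,|Δy|)+1 lattice points, so counting each shared vertex once the boundary has gcd(11,3) + gcd(16,24) + gcd(3,10) + gcd(8,17) = 1+8+1+1 = 11.
Scaling by 2 multiplies the area by 2² = 4 (so the new area is 886) and multiplies the boundary lattice-point count by 2, giving 22.
By Pick's theorem, the interior count of the dilated polygon is 886 − 22/2 + 1 = 876.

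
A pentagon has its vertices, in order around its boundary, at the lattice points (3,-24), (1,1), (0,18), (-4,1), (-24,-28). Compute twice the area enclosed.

The shoelace formula gives twice the area as |[3·1 − 1·(-24)] + [1·18 − 0·1] + [0·1 − (-4)·18] + [(-4)·(-28) − (-24)·1] + [(-24)·(-24) − 3·(-28)]| = 913, so the area is 913/2.

913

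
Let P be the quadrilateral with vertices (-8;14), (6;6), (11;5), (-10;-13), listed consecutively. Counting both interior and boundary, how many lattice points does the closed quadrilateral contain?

The shoelace formula gives twice the area as |((-8)·6 − 6·14) + (6·5 − 11·6) + (11·(-13) − (-10)·5) + ((-10)·14 − (-8)·(-13))| = 505, so the area is 505/2.
Summing gcd(|Δx|,|Δy|) over the edges gives the boundary count: gcd(14,8) + gcd(5,1) + gcd(21,18) + gcd(2,27) = 2+1+3+1 = 7.
Pick's theorem gives I = A − B/2 + 1 = 505/2 − 7/2 + 1 = 250, so the closed region contains I + B = 250 + 7 = 257 lattice points.

257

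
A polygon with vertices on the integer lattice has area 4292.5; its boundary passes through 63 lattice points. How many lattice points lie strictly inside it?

4262

Pick's theorem A = I + B/2 − 1 rearranges to I = A − B/2 + 1 = 4292.5 − 63/2 + 1 = 4262.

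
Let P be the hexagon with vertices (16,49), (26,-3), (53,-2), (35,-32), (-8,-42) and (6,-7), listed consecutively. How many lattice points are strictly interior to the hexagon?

1918

Using the shoelace formula, 2A = |[16·(-3) − 26·49] + [26·(-2) − 53·(-3)] + [53·(-32) − 35·(-2)] + [35·(-42) − (-8)·(-32)] + [(-8)·(-7) − 6·(-42)] + [6·49 − 16·(-7)]| = 3853, so the area is 3853/2.
The number of boundary lattice points is Σ gcd(|Δx|,|Δy|) = gcd(10,52) + gcd(27,1) + gcd(18,30) + gcd(43,10) + gcd(14,35) + gcd(10,56) = 2+1+6+1+7+2 = 19.
By Pick's theorem A = I + B/2 − 1, so I = 3853/2 − 19/2 + 1 = 1918.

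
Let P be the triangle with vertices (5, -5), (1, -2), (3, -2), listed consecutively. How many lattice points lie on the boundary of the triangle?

4

Summing gcd(|Δx|,|Δy|) over the edges gives the boundary count: gcd(4,3) + gcd(2,0) + gcd(2,3) = 1+2+1 = 4.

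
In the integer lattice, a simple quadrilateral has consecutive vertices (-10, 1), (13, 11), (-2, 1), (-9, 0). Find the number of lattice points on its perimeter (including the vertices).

8

The number of boundary lattice points is Σ gcd(|Δx|,|Δy|) = gcd(23,10) + gcd(15,10) + gcd(7,1) + gcd(1,1) = 1+5+1+1 = 8.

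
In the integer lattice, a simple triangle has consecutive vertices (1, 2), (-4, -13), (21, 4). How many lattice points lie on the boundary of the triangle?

8

The number of boundary lattice points is Σ gcd(|Δx|,|Δy|) = gcd(5,15) + gcd(25,17) + gcd(20,2) = 5+1+2 = 8.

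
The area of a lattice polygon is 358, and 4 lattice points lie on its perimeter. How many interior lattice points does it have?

357

Pick's theorem A = I + B/2 − 1 rearranges to I = A − B/2 + 1 = 358 − 4/2 + 1 = 357.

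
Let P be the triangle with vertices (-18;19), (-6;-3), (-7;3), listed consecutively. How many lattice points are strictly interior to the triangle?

The shoelace formula gives twice the area as |((-18)·(-3) − (-6)·19) + ((-6)·3 − (-7)·(-3)) + ((-7)·19 − (-18)·3)| = 50, so the area is 25.
Along each edge there are gcd(|Δx|,|Δy|)+1 lattice points, so counting each shared vertex once the boundary has gcd(12,22) + gcd(1,6) + gcd(11,16) = 2+1+1 = 4.
By Pick's theorem A = I + B/2 − 1, so I = 25 − 4/2 + 1 = 24.

24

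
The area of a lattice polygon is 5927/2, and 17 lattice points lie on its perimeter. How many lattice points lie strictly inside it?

2956

From Pick's theorem, I = A − B/2 + 1 = 5927/2 − 17/2 + 1 = 2956.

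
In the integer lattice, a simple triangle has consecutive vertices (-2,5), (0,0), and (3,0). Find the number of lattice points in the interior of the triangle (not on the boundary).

The shoelace formula gives twice the area as |[(-2)·0 − 0·5] + [0·0 − 3·0] + [3·5 − (-2)·0]| = 15, so the area is 7.5.
The number of boundary lattice points is Σ gcd(|Δx|,|Δy|) = gcd(2,5) + gcd(3,0) + gcd(5,5) = 1+3+5 = 9.
By Pick's theorem A = I + B/2 − 1, so I = 7.5 − 9/2 + 1 = 4.

4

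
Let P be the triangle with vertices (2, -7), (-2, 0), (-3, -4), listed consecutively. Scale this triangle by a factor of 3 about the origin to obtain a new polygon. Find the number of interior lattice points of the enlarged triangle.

By the shoelace formula, twice the signed area is |[2·0 − (-2)·(-7)] + [(-2)·(-4) − (-3)·0] + [(-3)·(-7) − 2·(-4)]| = 23, so the area is 23/2.
Along each edge there are gcd(|Δx|,|Δy|)+1 lattice points, so counting each shared vertex once the boundary has gcd(4,7) + gcd(1,4) + gcd(5,3) = 1+1+1 = 3.
Scaling by 3 multiplies the area by 3² = 9 (so the new area is 207/2) and multiplies the boundary lattice-point count by 3, giving 9.
By Pick's theorem, the interior count of the dilated polygon is 207/2 − 9/2 + 1 = 100.

100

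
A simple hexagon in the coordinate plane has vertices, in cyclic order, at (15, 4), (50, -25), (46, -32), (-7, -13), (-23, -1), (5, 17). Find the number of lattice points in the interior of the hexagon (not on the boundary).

Using the shoelace formula, 2A = |(15·(-25) − 50·4) + (50·(-32) − 46·(-25)) + (46·(-13) − (-7)·(-32)) + ((-7)·(-1) − (-23)·(-13)) + ((-23)·17 − 5·(-1)) + (5·4 − 15·17)| = 2760, so the area is 1380.
The number of boundary lattice points is Σ gcd(|Δx|,|Δy|) = gcd(35,29) + gcd(4,7) + gcd(53,19) + gcd(16,12) + gcd(28,18) + gcd(10,13) = 1+1+1+4+2+1 = 10.
Pick's theorem gives I = A − B/2 + 1 = 1380 − 10/2 + 1 = 1376.

1376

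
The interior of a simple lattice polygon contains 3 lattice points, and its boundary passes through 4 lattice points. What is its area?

4

By Pick's theorem, A = I + B/2 − 1 = 3 + 4/2 − 1 = 4.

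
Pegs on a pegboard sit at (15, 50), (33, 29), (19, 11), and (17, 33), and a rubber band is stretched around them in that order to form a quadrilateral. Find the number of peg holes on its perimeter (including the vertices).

8

Summing gcd(|Δx|,|Δy|) over the edges gives the boundary count: gcd(18,21) + gcd(14,18) + gcd(2,22) + gcd(2,17) = 3+2+2+1 = 8.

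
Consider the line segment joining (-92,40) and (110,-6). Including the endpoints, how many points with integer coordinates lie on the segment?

3

The number of lattice points on a segment between lattice points is gcd(|Δx|,|Δy|) + 1 = gcd(202,46) + 1 = 2 + 1 = 3.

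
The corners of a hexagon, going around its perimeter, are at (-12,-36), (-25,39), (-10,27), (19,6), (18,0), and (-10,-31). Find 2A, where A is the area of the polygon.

The shoelace formula gives twice the area as |((-12)·39 − (-25)·(-36)) + ((-25)·27 − (-10)·39) + ((-10)·6 − 19·27) + (19·0 − 18·6) + (18·(-31) − (-10)·0) + ((-10)·(-36) − (-12)·(-31))| = 2904, so the area is 1452.

2904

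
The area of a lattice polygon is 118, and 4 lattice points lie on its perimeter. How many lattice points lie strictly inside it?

117

Pick's theorem A = I + B/2 − 1 rearranges to I = A − B/2 + 1 = 118 − 4/2 + 1 = 117.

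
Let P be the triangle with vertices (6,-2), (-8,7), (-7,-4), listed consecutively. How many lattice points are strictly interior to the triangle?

72

By the shoelace formula, twice the signed area is |[6·7 − (-8)·(-2)] + [(-8)·(-4) − (-7)·7] + [(-7)·(-2) − 6·(-4)]| = 145, so the area is 72.5.
Summing gcd(|Δx|,|Δy|) over the edges gives the boundary count: gcd(14,9) + gcd(1,11) + gcd(13,2) = 1+1+1 = 3.
Pick's theorem gives I = A − B/2 + 1 = 72.5 − 3/2 + 1 = 72.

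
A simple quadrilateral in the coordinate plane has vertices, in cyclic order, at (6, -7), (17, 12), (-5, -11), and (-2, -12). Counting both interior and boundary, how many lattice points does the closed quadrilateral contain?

Using the shoelace formula, 2A = |[6·12 − 17·(-7)] + [17·(-11) − (-5)·12] + [(-5)·(-12) − (-2)·(-11)] + [(-2)·(-7) − 6·(-12)]| = 188, so the area is 94.
Summing gcd(|Δx|,|Δy|) over the edges gives the boundary count: gcd(11,19) + gcd(22,23) + gcd(3,1) + gcd(8,5) = 1+1+1+1 = 4.
Pick's theorem gives I = A − B/2 + 1 = 94 − 4/2 + 1 = 93, so the closed region contains I + B = 93 + 4 = 97 lattice points.

97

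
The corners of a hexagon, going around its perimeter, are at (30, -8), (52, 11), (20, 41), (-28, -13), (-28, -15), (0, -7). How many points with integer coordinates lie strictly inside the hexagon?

Using the shoelace formula, 2A = |(30·11 − 52·(-8)) + (52·41 − 20·11) + (20·(-13) − (-28)·41) + ((-28)·(-15) − (-28)·(-13)) + ((-28)·(-7) − 0·(-15)) + (0·(-8) − 30·(-7))| = 4008, so the area is 2004.
The number of boundary lattice points is Σ gcd(|Δx|,|Δy|) = gcd(22,19) + gcd(32,30) + gcd(48,54) + gcd(0,2) + gcd(28,8) + gcd(30,1) = 1+2+6+2+4+1 = 16.
By Pick's theorem A = I + B/2 − 1, so I = 2004 − 16/2 + 1 = 1997.

1997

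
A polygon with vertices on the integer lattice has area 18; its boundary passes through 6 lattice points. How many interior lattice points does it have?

Pick's theorem A = I + B/2 − 1 rearranges to I = A − B/2 + 1 = 18 − 6/2 + 1 = 16.

16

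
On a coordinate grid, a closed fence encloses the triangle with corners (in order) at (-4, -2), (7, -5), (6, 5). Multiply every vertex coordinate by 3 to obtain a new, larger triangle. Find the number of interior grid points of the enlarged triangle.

478

By the shoelace formula, twice the signed area is |[(-4)·(-5) − 7·(-2)] + [7·5 − 6·(-5)] + [6·(-2) − (-4)·5]| = 107, so the area is 107/2.
Along each edge there are gcd(|Δx|,|Δy|)+1 lattice points, so counting each shared vertex once the boundary has gcd(11,3) + gcd(1,10) + gcd(10,7) = 1+1+1 = 3.
Scaling by 3 multiplies the area by 3² = 9 (so the new area is 963/2) and multiplies the boundary lattice-point count by 3, giving 9.
By Pick's theorem, the interior count of the dilated polygon is 963/2 − 9/2 + 1 = 478.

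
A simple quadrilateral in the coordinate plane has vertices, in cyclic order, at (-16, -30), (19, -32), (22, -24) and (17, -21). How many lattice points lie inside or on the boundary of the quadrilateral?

219

The shoelace formula gives twice the area as |((-16)·(-32) − 19·(-30)) + (19·(-24) − 22·(-32)) + (22·(-21) − 17·(-24)) + (17·(-30) − (-16)·(-21))| = 430, so the area is 215.
Summing gcd(|Δx|,|Δy|) over the edges gives the boundary count: gcd(35,2) + gcd(3,8) + gcd(5,3) + gcd(33,9) = 1+1+1+3 = 6.
Pick's theorem gives I = A − B/2 + 1 = 215 − 6/2 + 1 = 213, so the closed region contains I + B = 213 + 6 = 219 lattice points.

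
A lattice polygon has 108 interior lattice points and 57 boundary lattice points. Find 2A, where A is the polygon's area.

Pick's theorem states A = I + B/2 − 1, so A = 108 + 57/2 − 1 = 271/2.
Hence 2A = 271.

271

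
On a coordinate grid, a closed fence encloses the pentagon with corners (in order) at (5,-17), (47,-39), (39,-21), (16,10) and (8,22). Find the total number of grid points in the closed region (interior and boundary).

By the shoelace formula, twice the signed area is |(5·(-39) − 47·(-17)) + (47·(-21) − 39·(-39)) + (39·10 − 16·(-21)) + (16·22 − 8·10) + (8·(-17) − 5·22)| = 1890, so the area is 945.
The number of boundary lattice points is Σ gcd(|Δx|,|Δy|) = gcd(42,22) + gcd(8,18) + gcd(23,31) + gcd(8,12) + gcd(3,39) = 2+2+1+4+3 = 12.
Pick's theorem gives I = A − B/2 + 1 = 945 − 12/2 + 1 = 940, so the closed region contains I + B = 940 + 12 = 952 lattice points.

952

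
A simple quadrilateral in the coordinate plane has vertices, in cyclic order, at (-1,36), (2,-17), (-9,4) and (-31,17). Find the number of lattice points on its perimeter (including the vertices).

Along each edge there are gcd(|Δx|,|Δy|)+1 lattice points, so counting each shared vertex once the boundary has gcd(3,53) + gcd(11,21) + gcd(22,13) + gcd(30,19) = 1+1+1+1 = 4.

4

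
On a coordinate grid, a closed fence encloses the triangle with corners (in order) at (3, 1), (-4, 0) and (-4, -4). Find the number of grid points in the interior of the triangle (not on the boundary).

12

Using the shoelace formula, 2A = |[3·0 − (-4)·1] + [(-4)·(-4) − (-4)·0] + [(-4)·1 − 3·(-4)]| = 28, so the area is 14.
Along each edge there are gcd(|Δx|,|Δy|)+1 lattice points, so counting each shared vertex once the boundary has gcd(7,1) + gcd(0,4) + gcd(7,5) = 1+4+1 = 6.
By Pick's theorem A = I + B/2 − 1, so I = 14 − 6/2 + 1 = 12.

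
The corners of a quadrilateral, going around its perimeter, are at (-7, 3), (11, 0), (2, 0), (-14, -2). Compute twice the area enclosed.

93

By the shoelace formula, twice the signed area is |((-7)·0 − 11·3) + (11·0 − 2·0) + (2·(-2) − (-14)·0) + ((-14)·3 − (-7)·(-2))| = 93, so the area is 93/2.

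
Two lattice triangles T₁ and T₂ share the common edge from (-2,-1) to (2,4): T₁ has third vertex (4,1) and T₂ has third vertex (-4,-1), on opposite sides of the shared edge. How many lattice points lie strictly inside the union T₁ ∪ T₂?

14

The union is the simple quadrilateral with vertices (-2,-1), (4,1), (2,4), (-4,-1) in order.
The shoelace formula gives twice the area as |[(-2)·1 − 4·(-1)] + [4·4 − 2·1] + [2·(-1) − (-4)·4] + [(-4)·(-1) − (-2)·(-1)]| = 32, so the area is 16.
Summing gcd(|Δx|,|Δy|) over the edges gives the boundary count: gcd(6,2) + gcd(2,3) + gcd(6,5) + gcd(2,0) = 2+1+1+2 = 6.
By Pick's theorem I = A − B/2 + 1 = 16 − 6/2 + 1 = 14.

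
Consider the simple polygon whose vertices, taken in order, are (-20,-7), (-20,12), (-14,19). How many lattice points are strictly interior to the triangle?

The shoelace formula gives twice the area as |[(-20)·12 − (-20)·(-7)] + [(-20)·19 − (-14)·12] + [(-14)·(-7) − (-20)·19]| = 114, so the area is 57.
Summing gcd(|Δx|,|Δy|) over the edges gives the boundary count: gcd(0,19) + gcd(6,7) + gcd(6,26) = 19+1+2 = 22.
By Pick's theorem A = I + B/2 − 1, so I = 57 − 22/2 + 1 = 47.

47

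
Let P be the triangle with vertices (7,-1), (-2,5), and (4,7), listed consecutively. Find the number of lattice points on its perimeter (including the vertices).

6

Along each edge there are gcd(|Δx|,|Δy|)+1 lattice points, so counting each shared vertex once the boundary has gcd(9,6) + gcd(6,2) + gcd(3,8) = 3+2+1 = 6.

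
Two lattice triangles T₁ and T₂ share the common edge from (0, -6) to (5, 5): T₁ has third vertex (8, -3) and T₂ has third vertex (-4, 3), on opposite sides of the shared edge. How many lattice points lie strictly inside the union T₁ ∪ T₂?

80

The union is the simple quadrilateral with vertices (0, -6), (8, -3), (5, 5), (-4, 3) in order.
By the shoelace formula, twice the signed area is |[0·(-3) − 8·(-6)] + [8·5 − 5·(-3)] + [5·3 − (-4)·5] + [(-4)·(-6) − 0·3]| = 162, so the area is 81.
The number of boundary lattice points is Σ gcd(|Δx|,|Δy|) = gcd(8,3) + gcd(3,8) + gcd(9,2) + gcd(4,9) = 1+1+1+1 = 4.
By Pick's theorem I = A − B/2 + 1 = 81 − 4/2 + 1 = 80.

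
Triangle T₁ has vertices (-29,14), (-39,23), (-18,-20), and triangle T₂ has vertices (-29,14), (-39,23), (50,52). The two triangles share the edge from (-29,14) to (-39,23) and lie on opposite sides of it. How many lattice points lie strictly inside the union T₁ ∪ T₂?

The union is the simple quadrilateral with vertices (-29,14), (-18,-20), (-39,23), (50,52) in order.
The shoelace formula gives twice the area as |((-29)·(-20) − (-18)·14) + ((-18)·23 − (-39)·(-20)) + ((-39)·52 − 50·23) + (50·14 − (-29)·52)| = 1332, so the area is 666.
Summing gcd(|Δx|,|Δy|) over the edges gives the boundary count: gcd(11,34) + gcd(21,43) + gcd(89,29) + gcd(79,38) = 1+1+1+1 = 4.
By Pick's theorem I = A − B/2 + 1 = 666 − 4/2 + 1 = 665.

665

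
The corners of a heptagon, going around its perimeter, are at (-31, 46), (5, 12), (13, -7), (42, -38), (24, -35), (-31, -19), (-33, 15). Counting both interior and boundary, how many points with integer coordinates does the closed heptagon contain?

The shoelace formula gives twice the area as |[(-31)·12 − 5·46] + [5·(-7) − 13·12] + [13·(-38) − 42·(-7)] + [42·(-35) − 24·(-38)] + [24·(-19) − (-31)·(-35)] + [(-31)·15 − (-33)·(-19)] + [(-33)·46 − (-31)·15]| = 5237, so the area is 2618.5.
The number of boundary lattice points is Σ gcd(|Δx|,|Δy|) = gcd(36,34) + gcd(8,19) + gcd(29,31) + gcd(18,3) + gcd(55,16) + gcd(2,34) + gcd(2,31) = 2+1+1+3+1+2+1 = 11.
Pick's theorem gives I = A − B/2 + 1 = 2618.5 − 11/2 + 1 = 2614, so the closed region contains I + B = 2614 + 11 = 2625 lattice points.

2625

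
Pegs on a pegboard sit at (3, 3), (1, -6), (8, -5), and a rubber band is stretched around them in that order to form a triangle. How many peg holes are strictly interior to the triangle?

30

The shoelace formula gives twice the area as |(3·(-6) − 1·3) + (1·(-5) − 8·(-6)) + (8·3 − 3·(-5))| = 61, so the area is 61/2.
Summing gcd(|Δx|,|Δy|) over the edges gives the boundary count: gcd(2,9) + gcd(7,1) + gcd(5,8) = 1+1+1 = 3.
By Pick's theorem A = I + B/2 − 1, so I = 61/2 − 3/2 + 1 = 30.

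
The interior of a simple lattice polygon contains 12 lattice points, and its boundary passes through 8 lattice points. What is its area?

15

By Pick's theorem, A = I + B/2 − 1 = 12 + 8/2 − 1 = 15.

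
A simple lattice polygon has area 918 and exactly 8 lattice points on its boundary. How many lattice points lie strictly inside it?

915

From Pick's theorem, I = A − B/2 + 1 = 918 − 8/2 + 1 = 915.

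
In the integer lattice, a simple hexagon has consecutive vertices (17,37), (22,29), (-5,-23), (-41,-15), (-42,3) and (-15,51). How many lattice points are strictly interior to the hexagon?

2906

The shoelace formula gives twice the area as |[17·29 − 22·37] + [22·(-23) − (-5)·29] + [(-5)·(-15) − (-41)·(-23)] + [(-41)·3 − (-42)·(-15)] + [(-42)·51 − (-15)·3] + [(-15)·37 − 17·51]| = 5822, so the area is 2911.
Along each edge there are gcd(|Δx|,|Δy|)+1 lattice points, so counting each shared vertex once the boundary has gcd(5,8) + gcd(27,52) + gcd(36,8) + gcd(1,18) + gcd(27,48) + gcd(32,14) = 1+1+4+1+3+2 = 12.
Pick's theorem gives I = A − B/2 + 1 = 2911 − 12/2 + 1 = 2906.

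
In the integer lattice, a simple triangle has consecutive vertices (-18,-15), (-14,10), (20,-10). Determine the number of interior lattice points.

Using the shoelace formula, 2A = |[(-18)·10 − (-14)·(-15)] + [(-14)·(-10) − 20·10] + [20·(-15) − (-18)·(-10)]| = 930, so the area is 465.
The number of boundary lattice points is Σ gcd(|Δx|,|Δy|) = gcd(4,25) + gcd(34,20) + gcd(38,5) = 1+2+1 = 4.
Pick's theorem gives I = A − B/2 + 1 = 465 − 4/2 + 1 = 464.

464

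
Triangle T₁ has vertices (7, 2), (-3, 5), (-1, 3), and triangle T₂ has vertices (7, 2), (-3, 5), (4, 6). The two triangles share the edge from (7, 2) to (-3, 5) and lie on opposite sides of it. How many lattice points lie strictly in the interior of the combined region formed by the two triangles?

The union is the simple quadrilateral with vertices (7, 2), (-1, 3), (-3, 5), (4, 6) in order.
By the shoelace formula, twice the signed area is |(7·3 − (-1)·2) + ((-1)·5 − (-3)·3) + ((-3)·6 − 4·5) + (4·2 − 7·6)| = 45, so the area is 22.5.
The number of boundary lattice points is Σ gcd(|Δx|,|Δy|) = gcd(8,1) + gcd(2,2) + gcd(7,1) + gcd(3,4) = 1+2+1+1 = 5.
By Pick's theorem I = A − B/2 + 1 = 22.5 − 5/2 + 1 = 21.

21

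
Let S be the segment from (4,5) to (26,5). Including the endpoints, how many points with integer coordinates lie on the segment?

The number of lattice points on a segment between lattice points is gcd(|Δx|,|Δy|) + 1 = gcd(22,0) + 1 = 22 + 1 = 23.

23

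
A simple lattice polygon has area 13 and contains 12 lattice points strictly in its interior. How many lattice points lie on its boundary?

4

Pick's theorem gives A = I + B/2 − 1, so B = 2(A − I + 1) = 2(13 − 12 + 1) = 4.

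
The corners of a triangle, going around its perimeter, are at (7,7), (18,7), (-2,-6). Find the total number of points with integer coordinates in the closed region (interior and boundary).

By the shoelace formula, twice the signed area is |[7·7 − 18·7] + [18·(-6) − (-2)·7] + [(-2)·7 − 7·(-6)]| = 143, so the area is 143/2.
The number of boundary lattice points is Σ gcd(|Δx|,|Δy|) = gcd(11,0) + gcd(20,13) + gcd(9,13) = 11+1+1 = 13.
Pick's theorem gives I = A − B/2 + 1 = 143/2 − 13/2 + 1 = 66, so the closed region contains I + B = 66 + 13 = 79 lattice points.

79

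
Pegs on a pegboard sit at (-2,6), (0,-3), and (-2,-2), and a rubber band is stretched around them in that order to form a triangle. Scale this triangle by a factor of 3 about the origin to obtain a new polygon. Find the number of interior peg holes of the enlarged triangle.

58

The shoelace formula gives twice the area as |((-2)·(-3) − 0·6) + (0·(-2) − (-2)·(-3)) + ((-2)·6 − (-2)·(-2))| = 16, so the area is 8.
Summing gcd(|Δx|,|Δy|) over the edges gives the boundary count: gcd(2,9) + gcd(2,1) + gcd(0,8) = 1+1+8 = 10.
Scaling by 3 multiplies the area by 3² = 9 (so the new area is 72) and multiplies the boundary lattice-point count by 3, giving 30.
By Pick's theorem, the interior count of the dilated polygon is 72 − 30/2 + 1 = 58.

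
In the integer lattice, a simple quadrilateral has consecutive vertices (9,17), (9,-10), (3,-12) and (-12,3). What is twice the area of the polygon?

By the shoelace formula, twice the signed area is |[9·(-10) − 9·17] + [9·(-12) − 3·(-10)] + [3·3 − (-12)·(-12)] + [(-12)·17 − 9·3]| = 687, so the area is 343.5.

687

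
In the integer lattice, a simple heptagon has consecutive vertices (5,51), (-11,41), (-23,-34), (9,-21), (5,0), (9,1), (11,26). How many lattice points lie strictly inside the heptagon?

The shoelace formula gives twice the area as |[5·41 − (-11)·51] + [(-11)·(-34) − (-23)·41] + [(-23)·(-21) − 9·(-34)] + [9·0 − 5·(-21)] + [5·1 − 9·0] + [9·26 − 11·1] + [11·51 − 5·26]| = 3636, so the area is 1818.
The number of boundary lattice points is Σ gcd(|Δx|,|Δy|) = gcd(16,10) + gcd(12,75) + gcd(32,13) + gcd(4,21) + gcd(4,1) + gcd(2,25) + gcd(6,25) = 2+3+1+1+1+1+1 = 10.
Pick's theorem gives I = A − B/2 + 1 = 1818 − 10/2 + 1 = 1814.

1814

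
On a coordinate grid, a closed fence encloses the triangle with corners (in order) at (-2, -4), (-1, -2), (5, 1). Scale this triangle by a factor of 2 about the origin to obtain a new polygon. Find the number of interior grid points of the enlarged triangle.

By the shoelace formula, twice the signed area is |[(-2)·(-2) − (-1)·(-4)] + [(-1)·1 − 5·(-2)] + [5·(-4) − (-2)·1]| = 9, so the area is 4.5.
The number of boundary lattice points is Σ gcd(|Δx|,|Δy|) = gcd(1,2) + gcd(6,3) + gcd(7,5) = 1+3+1 = 5.
Scaling by 2 multiplies the area by 2² = 4 (so the new area is 18) and multiplies the boundary lattice-point count by 2, giving 10.
By Pick's theorem, the interior count of the dilated polygon is 18 − 10/2 + 1 = 14.

14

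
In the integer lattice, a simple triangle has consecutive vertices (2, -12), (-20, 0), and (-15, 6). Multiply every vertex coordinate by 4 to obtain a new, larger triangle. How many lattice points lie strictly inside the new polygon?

1529

By the shoelace formula, twice the signed area is |[2·0 − (-20)·(-12)] + [(-20)·6 − (-15)·0] + [(-15)·(-12) − 2·6]| = 192, so the area is 96.
The number of boundary lattice points is Σ gcd(|Δx|,|Δy|) = gcd(22,12) + gcd(5,6) + gcd(17,18) = 2+1+1 = 4.
Scaling by 4 multiplies the area by 4² = 16 (so the new area is 1536) and multiplies the boundary lattice-point count by 4, giving 16.
By Pick's theorem, the interior count of the dilated polygon is 1536 − 16/2 + 1 = 1529.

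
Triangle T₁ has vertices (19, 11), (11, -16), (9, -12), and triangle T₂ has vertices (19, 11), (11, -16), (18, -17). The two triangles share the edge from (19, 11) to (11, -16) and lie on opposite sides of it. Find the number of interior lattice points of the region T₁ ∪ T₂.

140

The union is the simple quadrilateral with vertices (19, 11), (9, -12), (11, -16), (18, -17) in order.
The shoelace formula gives twice the area as |[19·(-12) − 9·11] + [9·(-16) − 11·(-12)] + [11·(-17) − 18·(-16)] + [18·11 − 19·(-17)]| = 283, so the area is 141.5.
Summing gcd(|Δx|,|Δy|) over the edges gives the boundary count: gcd(10,23) + gcd(2,4) + gcd(7,1) + gcd(1,28) = 1+2+1+1 = 5.
By Pick's theorem I = A − B/2 + 1 = 141.5 − 5/2 + 1 = 140.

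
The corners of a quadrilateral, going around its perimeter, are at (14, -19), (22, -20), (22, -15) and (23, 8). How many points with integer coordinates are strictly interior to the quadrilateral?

Using the shoelace formula, 2A = |(14·(-20) − 22·(-19)) + (22·(-15) − 22·(-20)) + (22·8 − 23·(-15)) + (23·(-19) − 14·8)| = 220, so the area is 110.
Along each edge there are gcd(|Δx|,|Δy|)+1 lattice points, so counting each shared vertex once the boundary has gcd(8,1) + gcd(0,5) + gcd(1,23) + gcd(9,27) = 1+5+1+9 = 16.
By Pick's theorem A = I + B/2 − 1, so I = 110 − 16/2 + 1 = 103.

103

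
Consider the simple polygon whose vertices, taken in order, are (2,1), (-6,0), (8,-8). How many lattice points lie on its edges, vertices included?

6

Summing gcd(|Δx|,|Δy|) over the edges gives the boundary count: gcd(8,1) + gcd(14,8) + gcd(6,9) = 1+2+3 = 6.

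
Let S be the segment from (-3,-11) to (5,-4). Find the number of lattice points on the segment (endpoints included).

2

The number of lattice points on a segment between lattice points is gcd(|Δx|,|Δy|) + 1 = gcd(8,7) + 1 = 1 + 1 = 2.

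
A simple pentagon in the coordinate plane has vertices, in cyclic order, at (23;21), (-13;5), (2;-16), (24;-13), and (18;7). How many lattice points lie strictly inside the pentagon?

By the shoelace formula, twice the signed area is |[23·5 − (-13)·21] + [(-13)·(-16) − 2·5] + [2·(-13) − 24·(-16)] + [24·7 − 18·(-13)] + [18·21 − 23·7]| = 1563, so the area is 1563/2.
Along each edge there are gcd(|Δx|,|Δy|)+1 lattice points, so counting each shared vertex once the boundary has gcd(36,16) + gcd(15,21) + gcd(22,3) + gcd(6,20) + gcd(5,14) = 4+3+1+2+1 = 11.
Pick's theorem gives I = A − B/2 + 1 = 1563/2 − 11/2 + 1 = 777.

777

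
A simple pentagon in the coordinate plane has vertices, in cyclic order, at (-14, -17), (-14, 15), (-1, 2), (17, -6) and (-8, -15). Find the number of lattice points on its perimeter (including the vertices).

50

The number of boundary lattice points is Σ gcd(|Δx|,|Δy|) = gcd(0,32) + gcd(13,13) + gcd(18,8) + gcd(25,9) + gcd(6,2) = 32+13+2+1+2 = 50.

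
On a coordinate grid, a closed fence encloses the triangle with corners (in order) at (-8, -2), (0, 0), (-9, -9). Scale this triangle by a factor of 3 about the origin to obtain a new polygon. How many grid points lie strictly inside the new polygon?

226

By the shoelace formula, twice the signed area is |[(-8)·0 − 0·(-2)] + [0·(-9) − (-9)·0] + [(-9)·(-2) − (-8)·(-9)]| = 54, so the area is 27.
Along each edge there are gcd(|Δx|,|Δy|)+1 lattice points, so counting each shared vertex once the boundary has gcd(8,2) + gcd(9,9) + gcd(1,7) = 2+9+1 = 12.
Scaling by 3 multiplies the area by 3² = 9 (so the new area is 243) and multiplies the boundary lattice-point count by 3, giving 36.
By Pick's theorem, the interior count of the dilated polygon is 243 − 36/2 + 1 = 226.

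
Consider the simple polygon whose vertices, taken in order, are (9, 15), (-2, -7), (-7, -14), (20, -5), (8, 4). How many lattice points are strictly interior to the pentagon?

221

Using the shoelace formula, 2A = |(9·(-7) − (-2)·15) + ((-2)·(-14) − (-7)·(-7)) + ((-7)·(-5) − 20·(-14)) + (20·4 − 8·(-5)) + (8·15 − 9·4)| = 465, so the area is 465/2.
Summing gcd(|Δx|,|Δy|) over the edges gives the boundary count: gcd(11,22) + gcd(5,7) + gcd(27,9) + gcd(12,9) + gcd(1,11) = 11+1+9+3+1 = 25.
Pick's theorem gives I = A − B/2 + 1 = 465/2 − 25/2 + 1 = 221.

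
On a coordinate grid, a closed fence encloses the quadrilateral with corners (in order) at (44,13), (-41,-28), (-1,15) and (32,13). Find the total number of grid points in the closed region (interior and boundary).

Using the shoelace formula, 2A = |(44·(-28) − (-41)·13) + ((-41)·15 − (-1)·(-28)) + ((-1)·13 − 32·15) + (32·13 − 44·13)| = 1991, so the area is 995.5.
The number of boundary lattice points is Σ gcd(|Δx|,|Δy|) = gcd(85,41) + gcd(40,43) + gcd(33,2) + gcd(12,0) = 1+1+1+12 = 15.
Pick's theorem gives I = A − B/2 + 1 = 995.5 − 15/2 + 1 = 989, so the closed region contains I + B = 989 + 15 = 1004 lattice points.

1004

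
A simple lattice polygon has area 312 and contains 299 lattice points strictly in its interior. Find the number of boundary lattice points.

Pick's theorem gives A = I + B/2 − 1, so B = 2(A − I + 1) = 2(312 − 299 + 1) = 28.

28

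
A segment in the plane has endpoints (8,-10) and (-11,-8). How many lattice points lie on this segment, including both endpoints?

2

The number of lattice points on a segment between lattice points is gcd(|Δx|,|Δy|) + 1 = gcd(19,2) + 1 = 1 + 1 = 2.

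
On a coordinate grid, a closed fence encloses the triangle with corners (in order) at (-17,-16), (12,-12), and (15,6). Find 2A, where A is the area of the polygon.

510

By the shoelace formula, twice the signed area is |[(-17)·(-12) − 12·(-16)] + [12·6 − 15·(-12)] + [15·(-16) − (-17)·6]| = 510, so the area is 255.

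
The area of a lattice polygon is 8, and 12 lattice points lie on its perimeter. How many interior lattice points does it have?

Pick's theorem A = I + B/2 − 1 rearranges to I = A − B/2 + 1 = 8 − 12/2 + 1 = 3.

3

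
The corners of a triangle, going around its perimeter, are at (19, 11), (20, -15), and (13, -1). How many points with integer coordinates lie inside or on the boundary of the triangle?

The shoelace formula gives twice the area as |(19·(-15) − 20·11) + (20·(-1) − 13·(-15)) + (13·11 − 19·(-1))| = 168, so the area is 84.
Along each edge there are gcd(|Δx|,|Δy|)+1 lattice points, so counting each shared vertex once the boundary has gcd(1,26) + gcd(7,14) + gcd(6,12) = 1+7+6 = 14.
Pick's theorem gives I = A − B/2 + 1 = 84 − 14/2 + 1 = 78, so the closed region contains I + B = 78 + 14 = 92 lattice points.

92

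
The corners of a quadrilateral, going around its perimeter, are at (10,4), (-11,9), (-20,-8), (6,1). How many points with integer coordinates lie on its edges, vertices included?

The number of boundary lattice points is Σ gcd(|Δx|,|Δy|) = gcd(21,5) + gcd(9,17) + gcd(26,9) + gcd(4,3) = 1+1+1+1 = 4.

4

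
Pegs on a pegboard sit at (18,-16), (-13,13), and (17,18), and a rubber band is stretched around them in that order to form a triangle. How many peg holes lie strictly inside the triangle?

The shoelace formula gives twice the area as |(18·13 − (-13)·(-16)) + ((-13)·18 − 17·13) + (17·(-16) − 18·18)| = 1025, so the area is 512.5.
Summing gcd(|Δx|,|Δy|) over the edges gives the boundary count: gcd(31,29) + gcd(30,5) + gcd(1,34) = 1+5+1 = 7.
By Pick's theorem A = I + B/2 − 1, so I = 512.5 − 7/2 + 1 = 510.

510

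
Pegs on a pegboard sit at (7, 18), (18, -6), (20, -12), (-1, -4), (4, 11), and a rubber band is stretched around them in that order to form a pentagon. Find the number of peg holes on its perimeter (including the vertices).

The number of boundary lattice points is Σ gcd(|Δx|,|Δy|) = gcd(11,24) + gcd(2,6) + gcd(21,8) + gcd(5,15) + gcd(3,7) = 1+2+1+5+1 = 10.

10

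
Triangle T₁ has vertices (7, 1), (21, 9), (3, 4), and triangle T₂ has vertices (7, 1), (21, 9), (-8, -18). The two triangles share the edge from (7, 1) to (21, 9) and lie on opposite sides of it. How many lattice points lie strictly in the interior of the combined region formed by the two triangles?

109

The union is the simple quadrilateral with vertices (7, 1), (3, 4), (21, 9), (-8, -18) in order.
Using the shoelace formula, 2A = |(7·4 − 3·1) + (3·9 − 21·4) + (21·(-18) − (-8)·9) + ((-8)·1 − 7·(-18))| = 220, so the area is 110.
Along each edge there are gcd(|Δx|,|Δy|)+1 lattice points, so counting each shared vertex once the boundary has gcd(4,3) + gcd(18,5) + gcd(29,27) + gcd(15,19) = 1+1+1+1 = 4.
By Pick's theorem I = A − B/2 + 1 = 110 − 4/2 + 1 = 109.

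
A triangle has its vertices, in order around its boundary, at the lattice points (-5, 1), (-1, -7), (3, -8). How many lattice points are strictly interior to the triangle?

The shoelace formula gives twice the area as |((-5)·(-7) − (-1)·1) + ((-1)·(-8) − 3·(-7)) + (3·1 − (-5)·(-8))| = 28, so the area is 14.
Summing gcd(|Δx|,|Δy|) over the edges gives the boundary count: gcd(4,8) + gcd(4,1) + gcd(8,9) = 4+1+1 = 6.
Pick's theorem gives I = A − B/2 + 1 = 14 − 6/2 + 1 = 12.

12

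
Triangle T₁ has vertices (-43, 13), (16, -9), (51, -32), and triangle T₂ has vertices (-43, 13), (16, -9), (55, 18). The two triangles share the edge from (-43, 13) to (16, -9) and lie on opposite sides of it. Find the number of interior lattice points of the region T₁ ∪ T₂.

1517

The union is the simple quadrilateral with vertices (-43, 13), (51, -32), (16, -9), (55, 18) in order.
The shoelace formula gives twice the area as |((-43)·(-32) − 51·13) + (51·(-9) − 16·(-32)) + (16·18 − 55·(-9)) + (55·13 − (-43)·18)| = 3038, so the area is 1519.
Summing gcd(|Δx|,|Δy|) over the edges gives the boundary count: gcd(94,45) + gcd(35,23) + gcd(39,27) + gcd(98,5) = 1+1+3+1 = 6.
By Pick's theorem I = A − B/2 + 1 = 1519 − 6/2 + 1 = 1517.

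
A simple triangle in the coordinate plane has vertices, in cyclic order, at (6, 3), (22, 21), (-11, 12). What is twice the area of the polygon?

The shoelace formula gives twice the area as |(6·21 − 22·3) + (22·12 − (-11)·21) + ((-11)·3 − 6·12)| = 450, so the area is 225.

450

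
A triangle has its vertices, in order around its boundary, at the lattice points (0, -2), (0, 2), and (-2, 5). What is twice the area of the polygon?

8

The shoelace formula gives twice the area as |[0·2 − 0·(-2)] + [0·5 − (-2)·2] + [(-2)·(-2) − 0·5]| = 8, so the area is 4.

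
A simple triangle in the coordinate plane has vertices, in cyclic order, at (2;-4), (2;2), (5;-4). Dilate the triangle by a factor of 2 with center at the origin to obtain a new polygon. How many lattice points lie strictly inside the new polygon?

By the shoelace formula, twice the signed area is |(2·2 − 2·(-4)) + (2·(-4) − 5·2) + (5·(-4) − 2·(-4))| = 18, so the area is 9.
Summing gcd(|Δx|,|Δy|) over the edges gives the boundary count: gcd(0,6) + gcd(3,6) + gcd(3,0) = 6+3+3 = 12.
Scaling by 2 multiplies the area by 2² = 4 (so the new area is 36) and multiplies the boundary lattice-point count by 2, giving 24.
By Pick's theorem, the interior count of the dilated polygon is 36 − 24/2 + 1 = 25.

25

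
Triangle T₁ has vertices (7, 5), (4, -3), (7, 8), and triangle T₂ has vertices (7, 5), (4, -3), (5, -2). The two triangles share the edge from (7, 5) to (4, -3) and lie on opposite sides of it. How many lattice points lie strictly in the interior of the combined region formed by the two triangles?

5

The union is the simple quadrilateral with vertices (7, 5), (7, 8), (4, -3), (5, -2) in order.
By the shoelace formula, twice the signed area is |[7·8 − 7·5] + [7·(-3) − 4·8] + [4·(-2) − 5·(-3)] + [5·5 − 7·(-2)]| = 14, so the area is 7.
Along each edge there are gcd(|Δx|,|Δy|)+1 lattice points, so counting each shared vertex once the boundary has gcd(0,3) + gcd(3,11) + gcd(1,1) + gcd(2,7) = 3+1+1+1 = 6.
By Pick's theorem I = A − B/2 + 1 = 7 − 6/2 + 1 = 5.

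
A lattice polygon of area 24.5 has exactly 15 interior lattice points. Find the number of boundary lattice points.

Pick's theorem gives A = I + B/2 − 1, so B = 2(A − I + 1) = 2(24.5 − 15 + 1) = 21.

21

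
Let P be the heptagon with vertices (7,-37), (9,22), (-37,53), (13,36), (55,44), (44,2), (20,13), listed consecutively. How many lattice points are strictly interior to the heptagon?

By the shoelace formula, twice the signed area is |(7·22 − 9·(-37)) + (9·53 − (-37)·22) + ((-37)·36 − 13·53) + (13·44 − 55·36) + (55·2 − 44·44) + (44·13 − 20·2) + (20·(-37) − 7·13)| = 3776, so the area is 1888.
The number of boundary lattice points is Σ gcd(|Δx|,|Δy|) = gcd(2,59) + gcd(46,31) + gcd(50,17) + gcd(42,8) + gcd(11,42) + gcd(24,11) + gcd(13,50) = 1+1+1+2+1+1+1 = 8.
Pick's theorem gives I = A − B/2 + 1 = 1888 − 8/2 + 1 = 1885.

1885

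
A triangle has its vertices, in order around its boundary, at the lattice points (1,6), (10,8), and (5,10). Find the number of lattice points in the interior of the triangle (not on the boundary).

The shoelace formula gives twice the area as |[1·8 − 10·6] + [10·10 − 5·8] + [5·6 − 1·10]| = 28, so the area is 14.
The number of boundary lattice points is Σ gcd(|Δx|,|Δy|) = gcd(9,2) + gcd(5,2) + gcd(4,4) = 1+1+4 = 6.
By Pick's theorem A = I + B/2 − 1, so I = 14 − 6/2 + 1 = 12.

12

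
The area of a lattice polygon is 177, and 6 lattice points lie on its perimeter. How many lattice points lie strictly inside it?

175

Pick's theorem A = I + B/2 − 1 rearranges to I = A − B/2 + 1 = 177 − 6/2 + 1 = 175.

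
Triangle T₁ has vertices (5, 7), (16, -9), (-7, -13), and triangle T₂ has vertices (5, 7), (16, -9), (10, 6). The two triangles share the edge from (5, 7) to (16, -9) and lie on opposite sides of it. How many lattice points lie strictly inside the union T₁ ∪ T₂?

The union is the simple quadrilateral with vertices (5, 7), (-7, -13), (16, -9), (10, 6) in order.
By the shoelace formula, twice the signed area is |(5·(-13) − (-7)·7) + ((-7)·(-9) − 16·(-13)) + (16·6 − 10·(-9)) + (10·7 − 5·6)| = 481, so the area is 481/2.
Summing gcd(|Δx|,|Δy|) over the edges gives the boundary count: gcd(12,20) + gcd(23,4) + gcd(6,15) + gcd(5,1) = 4+1+3+1 = 9.
By Pick's theorem I = A − B/2 + 1 = 481/2 − 9/2 + 1 = 237.

237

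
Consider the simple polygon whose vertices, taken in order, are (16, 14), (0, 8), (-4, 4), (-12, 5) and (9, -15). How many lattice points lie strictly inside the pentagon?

341

The shoelace formula gives twice the area as |(16·8 − 0·14) + (0·4 − (-4)·8) + ((-4)·5 − (-12)·4) + ((-12)·(-15) − 9·5) + (9·14 − 16·(-15))| = 689, so the area is 689/2.
The number of boundary lattice points is Σ gcd(|Δx|,|Δy|) = gcd(16,6) + gcd(4,4) + gcd(8,1) + gcd(21,20) + gcd(7,29) = 2+4+1+1+1 = 9.
By Pick's theorem A = I + B/2 − 1, so I = 689/2 − 9/2 + 1 = 341.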